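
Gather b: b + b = 2*b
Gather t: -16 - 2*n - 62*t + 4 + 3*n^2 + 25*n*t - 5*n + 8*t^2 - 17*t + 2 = 3*n^2 - 7*n + 8*t^2 + t*(25*n - 79) - 10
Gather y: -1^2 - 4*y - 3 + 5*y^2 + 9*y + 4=5*y^2 + 5*y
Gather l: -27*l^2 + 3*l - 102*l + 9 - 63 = -27*l^2 - 99*l - 54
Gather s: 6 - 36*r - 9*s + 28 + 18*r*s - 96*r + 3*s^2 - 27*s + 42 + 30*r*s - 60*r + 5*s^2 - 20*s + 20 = -192*r + 8*s^2 + s*(48*r - 56) + 96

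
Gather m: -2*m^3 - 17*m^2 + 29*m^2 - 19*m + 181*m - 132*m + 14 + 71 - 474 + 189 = -2*m^3 + 12*m^2 + 30*m - 200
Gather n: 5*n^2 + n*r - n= 5*n^2 + n*(r - 1)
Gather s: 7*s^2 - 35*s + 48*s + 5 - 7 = 7*s^2 + 13*s - 2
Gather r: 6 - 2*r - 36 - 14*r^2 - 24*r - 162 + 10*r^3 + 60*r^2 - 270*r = 10*r^3 + 46*r^2 - 296*r - 192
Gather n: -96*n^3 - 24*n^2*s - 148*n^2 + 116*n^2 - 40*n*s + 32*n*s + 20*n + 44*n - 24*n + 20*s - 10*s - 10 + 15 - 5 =-96*n^3 + n^2*(-24*s - 32) + n*(40 - 8*s) + 10*s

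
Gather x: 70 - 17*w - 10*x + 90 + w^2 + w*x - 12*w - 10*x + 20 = w^2 - 29*w + x*(w - 20) + 180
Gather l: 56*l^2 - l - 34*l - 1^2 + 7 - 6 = 56*l^2 - 35*l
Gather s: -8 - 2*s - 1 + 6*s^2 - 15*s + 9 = 6*s^2 - 17*s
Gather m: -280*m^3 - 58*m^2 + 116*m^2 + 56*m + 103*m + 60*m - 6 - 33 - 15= -280*m^3 + 58*m^2 + 219*m - 54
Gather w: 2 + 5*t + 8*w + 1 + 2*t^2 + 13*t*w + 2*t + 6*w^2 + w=2*t^2 + 7*t + 6*w^2 + w*(13*t + 9) + 3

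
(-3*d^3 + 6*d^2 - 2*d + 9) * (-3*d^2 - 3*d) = 9*d^5 - 9*d^4 - 12*d^3 - 21*d^2 - 27*d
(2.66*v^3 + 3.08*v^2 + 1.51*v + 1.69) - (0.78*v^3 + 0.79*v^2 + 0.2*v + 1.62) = 1.88*v^3 + 2.29*v^2 + 1.31*v + 0.0699999999999998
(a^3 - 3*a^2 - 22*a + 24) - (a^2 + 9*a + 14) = a^3 - 4*a^2 - 31*a + 10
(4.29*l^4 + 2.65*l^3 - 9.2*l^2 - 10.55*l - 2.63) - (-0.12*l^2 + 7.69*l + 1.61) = 4.29*l^4 + 2.65*l^3 - 9.08*l^2 - 18.24*l - 4.24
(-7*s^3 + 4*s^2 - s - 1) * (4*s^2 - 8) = -28*s^5 + 16*s^4 + 52*s^3 - 36*s^2 + 8*s + 8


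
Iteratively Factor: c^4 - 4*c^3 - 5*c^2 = (c + 1)*(c^3 - 5*c^2) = c*(c + 1)*(c^2 - 5*c) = c*(c - 5)*(c + 1)*(c)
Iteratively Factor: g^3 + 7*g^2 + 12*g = (g + 4)*(g^2 + 3*g) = g*(g + 4)*(g + 3)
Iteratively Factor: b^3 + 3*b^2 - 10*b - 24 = (b + 4)*(b^2 - b - 6) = (b + 2)*(b + 4)*(b - 3)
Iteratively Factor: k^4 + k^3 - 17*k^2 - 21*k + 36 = (k + 3)*(k^3 - 2*k^2 - 11*k + 12) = (k - 4)*(k + 3)*(k^2 + 2*k - 3) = (k - 4)*(k - 1)*(k + 3)*(k + 3)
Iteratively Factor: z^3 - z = (z - 1)*(z^2 + z) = z*(z - 1)*(z + 1)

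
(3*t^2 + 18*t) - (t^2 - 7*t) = 2*t^2 + 25*t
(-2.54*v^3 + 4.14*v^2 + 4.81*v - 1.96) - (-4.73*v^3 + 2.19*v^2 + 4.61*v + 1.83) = 2.19*v^3 + 1.95*v^2 + 0.199999999999999*v - 3.79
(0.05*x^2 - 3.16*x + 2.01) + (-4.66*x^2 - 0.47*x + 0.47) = -4.61*x^2 - 3.63*x + 2.48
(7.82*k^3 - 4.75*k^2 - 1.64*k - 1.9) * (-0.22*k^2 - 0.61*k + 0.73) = -1.7204*k^5 - 3.7252*k^4 + 8.9669*k^3 - 2.0491*k^2 - 0.0381999999999998*k - 1.387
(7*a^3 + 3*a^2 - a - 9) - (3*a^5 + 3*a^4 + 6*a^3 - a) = -3*a^5 - 3*a^4 + a^3 + 3*a^2 - 9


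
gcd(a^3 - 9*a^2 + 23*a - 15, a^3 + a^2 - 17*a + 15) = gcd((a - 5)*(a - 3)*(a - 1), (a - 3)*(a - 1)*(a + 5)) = a^2 - 4*a + 3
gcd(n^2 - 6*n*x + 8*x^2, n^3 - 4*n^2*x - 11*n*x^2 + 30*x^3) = -n + 2*x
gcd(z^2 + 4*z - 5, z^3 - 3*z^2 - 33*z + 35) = z^2 + 4*z - 5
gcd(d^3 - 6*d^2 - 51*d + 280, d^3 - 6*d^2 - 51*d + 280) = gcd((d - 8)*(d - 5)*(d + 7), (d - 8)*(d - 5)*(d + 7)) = d^3 - 6*d^2 - 51*d + 280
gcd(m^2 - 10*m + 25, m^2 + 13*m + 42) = 1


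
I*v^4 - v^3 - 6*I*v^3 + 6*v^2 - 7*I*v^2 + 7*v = v*(v - 7)*(v + I)*(I*v + I)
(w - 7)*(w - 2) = w^2 - 9*w + 14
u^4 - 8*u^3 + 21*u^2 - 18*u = u*(u - 3)^2*(u - 2)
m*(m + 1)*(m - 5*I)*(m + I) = m^4 + m^3 - 4*I*m^3 + 5*m^2 - 4*I*m^2 + 5*m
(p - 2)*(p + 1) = p^2 - p - 2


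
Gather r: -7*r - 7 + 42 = 35 - 7*r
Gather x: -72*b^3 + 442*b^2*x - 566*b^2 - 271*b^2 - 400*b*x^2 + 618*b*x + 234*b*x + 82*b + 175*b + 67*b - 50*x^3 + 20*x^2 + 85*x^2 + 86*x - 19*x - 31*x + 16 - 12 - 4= -72*b^3 - 837*b^2 + 324*b - 50*x^3 + x^2*(105 - 400*b) + x*(442*b^2 + 852*b + 36)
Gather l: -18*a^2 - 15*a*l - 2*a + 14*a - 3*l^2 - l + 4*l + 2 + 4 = -18*a^2 + 12*a - 3*l^2 + l*(3 - 15*a) + 6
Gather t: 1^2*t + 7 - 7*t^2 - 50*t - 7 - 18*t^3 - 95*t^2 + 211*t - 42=-18*t^3 - 102*t^2 + 162*t - 42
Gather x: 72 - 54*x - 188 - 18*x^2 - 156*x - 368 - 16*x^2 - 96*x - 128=-34*x^2 - 306*x - 612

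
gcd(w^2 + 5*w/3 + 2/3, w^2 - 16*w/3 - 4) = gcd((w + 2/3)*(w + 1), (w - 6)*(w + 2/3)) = w + 2/3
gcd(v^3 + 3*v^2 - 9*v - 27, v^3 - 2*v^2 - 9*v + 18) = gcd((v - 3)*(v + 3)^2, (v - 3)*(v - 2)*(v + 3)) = v^2 - 9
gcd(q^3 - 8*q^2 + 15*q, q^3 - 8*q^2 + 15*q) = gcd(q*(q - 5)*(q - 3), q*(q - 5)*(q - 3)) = q^3 - 8*q^2 + 15*q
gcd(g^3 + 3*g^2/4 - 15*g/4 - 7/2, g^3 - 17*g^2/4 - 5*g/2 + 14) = g^2 - g/4 - 7/2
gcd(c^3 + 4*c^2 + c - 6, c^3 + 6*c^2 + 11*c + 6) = c^2 + 5*c + 6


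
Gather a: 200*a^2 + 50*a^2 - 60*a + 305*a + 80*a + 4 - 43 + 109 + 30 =250*a^2 + 325*a + 100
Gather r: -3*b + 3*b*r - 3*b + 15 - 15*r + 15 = -6*b + r*(3*b - 15) + 30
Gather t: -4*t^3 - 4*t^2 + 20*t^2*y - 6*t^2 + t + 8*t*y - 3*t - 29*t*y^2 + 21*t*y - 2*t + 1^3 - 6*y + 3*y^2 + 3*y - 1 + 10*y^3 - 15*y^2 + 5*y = -4*t^3 + t^2*(20*y - 10) + t*(-29*y^2 + 29*y - 4) + 10*y^3 - 12*y^2 + 2*y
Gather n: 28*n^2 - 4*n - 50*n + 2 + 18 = 28*n^2 - 54*n + 20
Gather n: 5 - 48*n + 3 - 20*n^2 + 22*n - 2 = -20*n^2 - 26*n + 6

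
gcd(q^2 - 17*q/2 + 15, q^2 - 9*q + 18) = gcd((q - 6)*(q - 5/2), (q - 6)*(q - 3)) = q - 6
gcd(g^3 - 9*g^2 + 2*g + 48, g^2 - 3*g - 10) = g + 2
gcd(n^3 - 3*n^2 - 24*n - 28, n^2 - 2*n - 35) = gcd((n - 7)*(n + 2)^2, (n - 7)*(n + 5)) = n - 7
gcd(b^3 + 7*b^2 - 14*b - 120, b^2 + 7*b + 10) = b + 5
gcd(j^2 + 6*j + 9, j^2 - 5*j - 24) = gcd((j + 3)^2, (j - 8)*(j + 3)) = j + 3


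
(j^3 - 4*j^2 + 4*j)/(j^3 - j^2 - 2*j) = (j - 2)/(j + 1)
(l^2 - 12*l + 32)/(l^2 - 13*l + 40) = (l - 4)/(l - 5)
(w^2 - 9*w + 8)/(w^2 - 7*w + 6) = (w - 8)/(w - 6)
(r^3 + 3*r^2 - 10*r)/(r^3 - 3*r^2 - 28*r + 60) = r/(r - 6)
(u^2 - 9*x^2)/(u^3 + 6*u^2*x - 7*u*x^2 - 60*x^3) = (u + 3*x)/(u^2 + 9*u*x + 20*x^2)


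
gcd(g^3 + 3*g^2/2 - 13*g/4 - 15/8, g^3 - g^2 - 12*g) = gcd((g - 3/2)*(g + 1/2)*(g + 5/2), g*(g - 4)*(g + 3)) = 1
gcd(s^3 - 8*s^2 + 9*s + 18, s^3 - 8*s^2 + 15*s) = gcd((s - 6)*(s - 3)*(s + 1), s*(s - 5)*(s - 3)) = s - 3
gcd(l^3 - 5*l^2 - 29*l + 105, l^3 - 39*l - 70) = l^2 - 2*l - 35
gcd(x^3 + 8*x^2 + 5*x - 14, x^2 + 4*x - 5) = x - 1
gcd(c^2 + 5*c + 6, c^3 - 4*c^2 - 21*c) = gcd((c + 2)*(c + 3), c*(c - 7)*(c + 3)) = c + 3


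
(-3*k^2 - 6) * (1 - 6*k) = 18*k^3 - 3*k^2 + 36*k - 6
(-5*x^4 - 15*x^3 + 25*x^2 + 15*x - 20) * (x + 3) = -5*x^5 - 30*x^4 - 20*x^3 + 90*x^2 + 25*x - 60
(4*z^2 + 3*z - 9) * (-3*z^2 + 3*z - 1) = -12*z^4 + 3*z^3 + 32*z^2 - 30*z + 9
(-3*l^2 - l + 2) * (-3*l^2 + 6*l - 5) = 9*l^4 - 15*l^3 + 3*l^2 + 17*l - 10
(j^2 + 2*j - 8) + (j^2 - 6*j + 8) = 2*j^2 - 4*j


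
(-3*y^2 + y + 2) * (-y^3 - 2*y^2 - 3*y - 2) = 3*y^5 + 5*y^4 + 5*y^3 - y^2 - 8*y - 4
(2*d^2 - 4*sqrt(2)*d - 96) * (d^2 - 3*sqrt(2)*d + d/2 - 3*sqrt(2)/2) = 2*d^4 - 10*sqrt(2)*d^3 + d^3 - 72*d^2 - 5*sqrt(2)*d^2 - 36*d + 288*sqrt(2)*d + 144*sqrt(2)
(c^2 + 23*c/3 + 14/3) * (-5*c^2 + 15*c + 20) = -5*c^4 - 70*c^3/3 + 335*c^2/3 + 670*c/3 + 280/3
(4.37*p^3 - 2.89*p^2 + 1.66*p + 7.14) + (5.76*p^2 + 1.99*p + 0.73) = 4.37*p^3 + 2.87*p^2 + 3.65*p + 7.87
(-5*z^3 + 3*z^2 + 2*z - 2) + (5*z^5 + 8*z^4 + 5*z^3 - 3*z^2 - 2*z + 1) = 5*z^5 + 8*z^4 - 1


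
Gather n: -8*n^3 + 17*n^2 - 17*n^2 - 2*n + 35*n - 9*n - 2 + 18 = -8*n^3 + 24*n + 16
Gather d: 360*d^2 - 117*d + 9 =360*d^2 - 117*d + 9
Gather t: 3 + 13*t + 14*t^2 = 14*t^2 + 13*t + 3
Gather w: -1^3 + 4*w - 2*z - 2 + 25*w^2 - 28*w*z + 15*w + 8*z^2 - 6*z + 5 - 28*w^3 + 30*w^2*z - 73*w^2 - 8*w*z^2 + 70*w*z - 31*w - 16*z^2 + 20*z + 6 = -28*w^3 + w^2*(30*z - 48) + w*(-8*z^2 + 42*z - 12) - 8*z^2 + 12*z + 8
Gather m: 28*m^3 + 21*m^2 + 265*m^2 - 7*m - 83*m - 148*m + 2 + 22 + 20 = 28*m^3 + 286*m^2 - 238*m + 44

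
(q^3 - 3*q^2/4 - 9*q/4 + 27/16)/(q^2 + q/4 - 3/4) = (q^2 - 9/4)/(q + 1)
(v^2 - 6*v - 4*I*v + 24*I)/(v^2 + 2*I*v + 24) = (v - 6)/(v + 6*I)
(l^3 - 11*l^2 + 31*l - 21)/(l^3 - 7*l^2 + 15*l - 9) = (l - 7)/(l - 3)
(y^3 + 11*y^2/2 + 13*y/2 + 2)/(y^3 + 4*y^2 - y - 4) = (y + 1/2)/(y - 1)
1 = 1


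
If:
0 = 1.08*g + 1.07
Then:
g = -0.99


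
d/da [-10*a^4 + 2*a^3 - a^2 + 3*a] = -40*a^3 + 6*a^2 - 2*a + 3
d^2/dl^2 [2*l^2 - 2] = 4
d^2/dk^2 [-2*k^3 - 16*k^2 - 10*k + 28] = -12*k - 32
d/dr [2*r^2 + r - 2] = 4*r + 1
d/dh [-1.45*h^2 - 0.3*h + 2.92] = -2.9*h - 0.3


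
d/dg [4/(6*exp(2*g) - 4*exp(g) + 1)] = (16 - 48*exp(g))*exp(g)/(6*exp(2*g) - 4*exp(g) + 1)^2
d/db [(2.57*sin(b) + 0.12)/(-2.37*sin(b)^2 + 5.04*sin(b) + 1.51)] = (6.0909*sin(b)^2 + 0.5688*sin(b) + 3.2759)*cos(b)/(5.6169*sin(b)^4 - 23.8896*sin(b)^3 + 18.2442*sin(b)^2 + 15.2208*sin(b) + 2.2801)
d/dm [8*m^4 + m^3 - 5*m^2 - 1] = m*(32*m^2 + 3*m - 10)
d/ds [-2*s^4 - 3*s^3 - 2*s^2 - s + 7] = -8*s^3 - 9*s^2 - 4*s - 1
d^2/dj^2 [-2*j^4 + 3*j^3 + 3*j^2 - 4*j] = -24*j^2 + 18*j + 6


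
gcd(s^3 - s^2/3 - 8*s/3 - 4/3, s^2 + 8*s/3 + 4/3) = s + 2/3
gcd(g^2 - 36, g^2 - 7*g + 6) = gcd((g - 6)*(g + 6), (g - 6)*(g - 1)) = g - 6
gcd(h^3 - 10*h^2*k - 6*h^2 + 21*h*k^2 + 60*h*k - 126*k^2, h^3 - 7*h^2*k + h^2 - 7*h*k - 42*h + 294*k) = h^2 - 7*h*k - 6*h + 42*k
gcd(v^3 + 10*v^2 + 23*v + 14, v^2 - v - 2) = v + 1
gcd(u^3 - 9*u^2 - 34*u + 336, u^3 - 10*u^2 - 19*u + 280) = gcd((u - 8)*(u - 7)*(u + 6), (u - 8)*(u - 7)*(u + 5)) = u^2 - 15*u + 56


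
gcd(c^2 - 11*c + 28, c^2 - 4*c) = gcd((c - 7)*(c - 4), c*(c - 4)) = c - 4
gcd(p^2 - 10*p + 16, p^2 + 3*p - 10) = p - 2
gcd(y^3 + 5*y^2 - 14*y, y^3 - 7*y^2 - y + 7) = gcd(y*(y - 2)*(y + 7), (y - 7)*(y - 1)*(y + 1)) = 1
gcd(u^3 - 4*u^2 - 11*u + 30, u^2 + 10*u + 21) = u + 3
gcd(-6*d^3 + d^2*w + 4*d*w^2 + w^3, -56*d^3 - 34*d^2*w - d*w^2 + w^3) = 2*d + w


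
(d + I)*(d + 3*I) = d^2 + 4*I*d - 3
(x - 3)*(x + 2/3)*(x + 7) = x^3 + 14*x^2/3 - 55*x/3 - 14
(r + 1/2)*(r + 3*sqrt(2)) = r^2 + r/2 + 3*sqrt(2)*r + 3*sqrt(2)/2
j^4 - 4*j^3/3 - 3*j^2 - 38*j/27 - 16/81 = (j - 8/3)*(j + 1/3)^2*(j + 2/3)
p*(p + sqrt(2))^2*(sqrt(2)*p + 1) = sqrt(2)*p^4 + 5*p^3 + 4*sqrt(2)*p^2 + 2*p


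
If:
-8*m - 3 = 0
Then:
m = -3/8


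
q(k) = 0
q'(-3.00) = 0.00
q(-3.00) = 0.00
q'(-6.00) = 0.00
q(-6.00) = 0.00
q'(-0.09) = 0.00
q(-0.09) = 0.00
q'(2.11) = 0.00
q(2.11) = 0.00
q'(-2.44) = 0.00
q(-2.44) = 0.00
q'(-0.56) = 0.00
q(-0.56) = 0.00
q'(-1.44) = 0.00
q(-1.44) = 0.00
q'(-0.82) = 0.00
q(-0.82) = 0.00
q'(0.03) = 0.00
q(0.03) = 0.00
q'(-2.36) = 0.00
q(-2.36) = 0.00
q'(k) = 0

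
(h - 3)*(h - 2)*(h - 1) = h^3 - 6*h^2 + 11*h - 6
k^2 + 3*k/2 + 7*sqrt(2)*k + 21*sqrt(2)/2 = (k + 3/2)*(k + 7*sqrt(2))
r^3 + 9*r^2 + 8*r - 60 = (r - 2)*(r + 5)*(r + 6)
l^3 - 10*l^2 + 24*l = l*(l - 6)*(l - 4)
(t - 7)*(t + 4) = t^2 - 3*t - 28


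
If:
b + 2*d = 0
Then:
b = -2*d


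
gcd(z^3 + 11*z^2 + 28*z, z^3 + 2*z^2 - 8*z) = z^2 + 4*z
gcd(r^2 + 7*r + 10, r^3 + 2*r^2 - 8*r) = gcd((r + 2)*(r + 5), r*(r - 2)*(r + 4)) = 1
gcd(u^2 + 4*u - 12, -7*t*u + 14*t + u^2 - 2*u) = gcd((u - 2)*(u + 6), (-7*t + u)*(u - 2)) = u - 2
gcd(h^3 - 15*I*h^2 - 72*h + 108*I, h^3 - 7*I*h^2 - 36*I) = h^2 - 9*I*h - 18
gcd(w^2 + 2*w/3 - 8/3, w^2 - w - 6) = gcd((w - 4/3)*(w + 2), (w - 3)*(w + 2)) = w + 2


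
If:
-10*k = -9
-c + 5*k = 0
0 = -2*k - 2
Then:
No Solution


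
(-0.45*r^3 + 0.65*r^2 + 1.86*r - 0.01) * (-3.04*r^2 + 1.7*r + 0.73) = 1.368*r^5 - 2.741*r^4 - 4.8779*r^3 + 3.6669*r^2 + 1.3408*r - 0.0073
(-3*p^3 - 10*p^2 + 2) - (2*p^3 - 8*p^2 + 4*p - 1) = -5*p^3 - 2*p^2 - 4*p + 3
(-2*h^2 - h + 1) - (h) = -2*h^2 - 2*h + 1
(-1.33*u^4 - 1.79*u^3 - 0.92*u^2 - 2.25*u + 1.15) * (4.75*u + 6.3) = -6.3175*u^5 - 16.8815*u^4 - 15.647*u^3 - 16.4835*u^2 - 8.7125*u + 7.245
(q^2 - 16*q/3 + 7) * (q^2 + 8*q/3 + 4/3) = q^4 - 8*q^3/3 - 53*q^2/9 + 104*q/9 + 28/3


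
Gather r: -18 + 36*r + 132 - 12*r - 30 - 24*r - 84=0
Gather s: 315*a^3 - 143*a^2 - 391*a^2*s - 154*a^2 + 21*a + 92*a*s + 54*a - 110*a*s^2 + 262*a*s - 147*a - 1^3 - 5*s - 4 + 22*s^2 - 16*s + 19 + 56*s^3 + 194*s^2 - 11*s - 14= 315*a^3 - 297*a^2 - 72*a + 56*s^3 + s^2*(216 - 110*a) + s*(-391*a^2 + 354*a - 32)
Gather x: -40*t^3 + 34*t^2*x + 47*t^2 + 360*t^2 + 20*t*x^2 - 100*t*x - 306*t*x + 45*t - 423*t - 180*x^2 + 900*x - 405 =-40*t^3 + 407*t^2 - 378*t + x^2*(20*t - 180) + x*(34*t^2 - 406*t + 900) - 405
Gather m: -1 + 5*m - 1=5*m - 2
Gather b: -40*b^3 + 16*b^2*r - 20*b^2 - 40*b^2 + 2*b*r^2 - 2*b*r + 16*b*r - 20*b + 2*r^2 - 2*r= -40*b^3 + b^2*(16*r - 60) + b*(2*r^2 + 14*r - 20) + 2*r^2 - 2*r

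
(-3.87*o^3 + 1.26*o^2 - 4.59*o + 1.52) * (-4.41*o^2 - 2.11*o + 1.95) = 17.0667*o^5 + 2.6091*o^4 + 10.0368*o^3 + 5.4387*o^2 - 12.1577*o + 2.964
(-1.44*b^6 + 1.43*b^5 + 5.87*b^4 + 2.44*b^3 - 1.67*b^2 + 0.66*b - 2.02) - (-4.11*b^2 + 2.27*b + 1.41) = -1.44*b^6 + 1.43*b^5 + 5.87*b^4 + 2.44*b^3 + 2.44*b^2 - 1.61*b - 3.43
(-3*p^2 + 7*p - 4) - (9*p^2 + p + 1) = -12*p^2 + 6*p - 5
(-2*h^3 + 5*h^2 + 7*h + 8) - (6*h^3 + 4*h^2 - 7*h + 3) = -8*h^3 + h^2 + 14*h + 5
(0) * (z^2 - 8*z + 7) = 0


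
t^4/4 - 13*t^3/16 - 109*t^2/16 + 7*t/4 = t*(t/4 + 1)*(t - 7)*(t - 1/4)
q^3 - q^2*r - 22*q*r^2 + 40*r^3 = (q - 4*r)*(q - 2*r)*(q + 5*r)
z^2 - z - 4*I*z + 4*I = (z - 1)*(z - 4*I)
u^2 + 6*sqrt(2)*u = u*(u + 6*sqrt(2))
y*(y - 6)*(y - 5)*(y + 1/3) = y^4 - 32*y^3/3 + 79*y^2/3 + 10*y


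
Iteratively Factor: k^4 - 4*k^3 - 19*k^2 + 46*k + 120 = (k - 5)*(k^3 + k^2 - 14*k - 24) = (k - 5)*(k + 3)*(k^2 - 2*k - 8) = (k - 5)*(k - 4)*(k + 3)*(k + 2)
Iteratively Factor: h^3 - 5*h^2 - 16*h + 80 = (h + 4)*(h^2 - 9*h + 20) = (h - 4)*(h + 4)*(h - 5)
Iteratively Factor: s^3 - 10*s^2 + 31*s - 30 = (s - 2)*(s^2 - 8*s + 15) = (s - 3)*(s - 2)*(s - 5)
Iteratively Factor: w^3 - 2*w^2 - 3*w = (w)*(w^2 - 2*w - 3) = w*(w - 3)*(w + 1)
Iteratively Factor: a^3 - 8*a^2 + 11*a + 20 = (a - 5)*(a^2 - 3*a - 4) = (a - 5)*(a - 4)*(a + 1)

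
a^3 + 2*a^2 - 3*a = a*(a - 1)*(a + 3)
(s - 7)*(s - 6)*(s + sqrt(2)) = s^3 - 13*s^2 + sqrt(2)*s^2 - 13*sqrt(2)*s + 42*s + 42*sqrt(2)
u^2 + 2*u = u*(u + 2)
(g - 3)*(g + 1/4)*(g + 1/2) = g^3 - 9*g^2/4 - 17*g/8 - 3/8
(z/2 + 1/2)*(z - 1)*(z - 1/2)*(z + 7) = z^4/2 + 13*z^3/4 - 9*z^2/4 - 13*z/4 + 7/4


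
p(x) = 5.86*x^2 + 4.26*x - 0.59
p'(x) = 11.72*x + 4.26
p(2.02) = 31.93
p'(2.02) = 27.93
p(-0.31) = -1.35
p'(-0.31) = 0.63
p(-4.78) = 112.94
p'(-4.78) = -51.76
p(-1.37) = 4.57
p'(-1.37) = -11.80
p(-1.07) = 1.56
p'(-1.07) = -8.28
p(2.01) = 31.65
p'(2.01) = 27.82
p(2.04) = 32.49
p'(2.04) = 28.17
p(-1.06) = 1.48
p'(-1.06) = -8.16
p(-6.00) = 184.81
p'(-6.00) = -66.06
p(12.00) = 894.37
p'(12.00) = 144.90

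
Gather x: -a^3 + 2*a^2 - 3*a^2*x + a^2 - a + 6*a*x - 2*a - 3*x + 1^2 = -a^3 + 3*a^2 - 3*a + x*(-3*a^2 + 6*a - 3) + 1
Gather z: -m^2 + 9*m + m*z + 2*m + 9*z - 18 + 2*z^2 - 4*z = -m^2 + 11*m + 2*z^2 + z*(m + 5) - 18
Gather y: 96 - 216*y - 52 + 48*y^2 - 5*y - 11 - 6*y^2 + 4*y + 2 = 42*y^2 - 217*y + 35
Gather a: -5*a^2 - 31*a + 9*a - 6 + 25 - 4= -5*a^2 - 22*a + 15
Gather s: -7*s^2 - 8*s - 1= -7*s^2 - 8*s - 1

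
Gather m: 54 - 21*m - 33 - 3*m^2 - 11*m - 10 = -3*m^2 - 32*m + 11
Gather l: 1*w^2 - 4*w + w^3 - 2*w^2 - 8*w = w^3 - w^2 - 12*w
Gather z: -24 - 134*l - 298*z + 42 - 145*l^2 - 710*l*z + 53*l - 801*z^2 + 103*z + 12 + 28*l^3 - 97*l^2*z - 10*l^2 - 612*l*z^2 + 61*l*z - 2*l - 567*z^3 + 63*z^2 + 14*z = 28*l^3 - 155*l^2 - 83*l - 567*z^3 + z^2*(-612*l - 738) + z*(-97*l^2 - 649*l - 181) + 30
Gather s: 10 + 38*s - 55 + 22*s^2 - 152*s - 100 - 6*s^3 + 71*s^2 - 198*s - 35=-6*s^3 + 93*s^2 - 312*s - 180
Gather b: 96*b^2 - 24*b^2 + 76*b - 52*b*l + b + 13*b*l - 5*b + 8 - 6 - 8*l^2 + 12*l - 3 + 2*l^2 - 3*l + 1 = 72*b^2 + b*(72 - 39*l) - 6*l^2 + 9*l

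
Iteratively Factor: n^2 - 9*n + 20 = (n - 5)*(n - 4)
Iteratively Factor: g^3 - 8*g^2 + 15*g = (g - 5)*(g^2 - 3*g) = (g - 5)*(g - 3)*(g)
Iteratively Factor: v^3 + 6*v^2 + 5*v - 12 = (v + 4)*(v^2 + 2*v - 3) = (v - 1)*(v + 4)*(v + 3)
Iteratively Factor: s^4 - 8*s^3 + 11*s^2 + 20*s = (s + 1)*(s^3 - 9*s^2 + 20*s) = (s - 4)*(s + 1)*(s^2 - 5*s) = s*(s - 4)*(s + 1)*(s - 5)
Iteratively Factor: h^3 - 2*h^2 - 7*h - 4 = (h + 1)*(h^2 - 3*h - 4) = (h - 4)*(h + 1)*(h + 1)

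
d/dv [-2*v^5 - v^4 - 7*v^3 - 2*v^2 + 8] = v*(-10*v^3 - 4*v^2 - 21*v - 4)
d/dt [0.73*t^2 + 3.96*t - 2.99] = 1.46*t + 3.96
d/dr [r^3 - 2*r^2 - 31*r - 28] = 3*r^2 - 4*r - 31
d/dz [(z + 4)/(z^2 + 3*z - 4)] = -1/(z^2 - 2*z + 1)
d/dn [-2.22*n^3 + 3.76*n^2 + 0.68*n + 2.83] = -6.66*n^2 + 7.52*n + 0.68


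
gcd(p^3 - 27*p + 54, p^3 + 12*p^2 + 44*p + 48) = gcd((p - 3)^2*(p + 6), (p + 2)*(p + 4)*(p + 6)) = p + 6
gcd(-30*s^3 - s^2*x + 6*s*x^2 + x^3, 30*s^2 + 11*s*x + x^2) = 5*s + x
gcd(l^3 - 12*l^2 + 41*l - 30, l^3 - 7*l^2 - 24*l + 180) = l - 6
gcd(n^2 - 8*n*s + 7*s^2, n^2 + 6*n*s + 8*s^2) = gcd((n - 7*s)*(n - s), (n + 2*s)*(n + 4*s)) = 1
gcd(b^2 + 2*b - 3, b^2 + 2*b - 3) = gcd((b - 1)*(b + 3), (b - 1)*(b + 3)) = b^2 + 2*b - 3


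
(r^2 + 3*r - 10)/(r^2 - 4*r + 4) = (r + 5)/(r - 2)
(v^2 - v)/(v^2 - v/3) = 3*(v - 1)/(3*v - 1)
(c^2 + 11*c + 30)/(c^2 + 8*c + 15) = (c + 6)/(c + 3)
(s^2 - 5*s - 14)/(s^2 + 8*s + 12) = (s - 7)/(s + 6)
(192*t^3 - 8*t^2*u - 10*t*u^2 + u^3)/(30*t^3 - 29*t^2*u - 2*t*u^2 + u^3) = (32*t^2 + 4*t*u - u^2)/(5*t^2 - 4*t*u - u^2)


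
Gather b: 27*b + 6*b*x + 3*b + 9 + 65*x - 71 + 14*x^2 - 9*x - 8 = b*(6*x + 30) + 14*x^2 + 56*x - 70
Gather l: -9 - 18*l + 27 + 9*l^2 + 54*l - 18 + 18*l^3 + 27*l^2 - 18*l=18*l^3 + 36*l^2 + 18*l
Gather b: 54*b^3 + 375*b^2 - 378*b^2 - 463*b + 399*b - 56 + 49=54*b^3 - 3*b^2 - 64*b - 7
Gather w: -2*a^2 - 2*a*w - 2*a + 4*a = -2*a^2 - 2*a*w + 2*a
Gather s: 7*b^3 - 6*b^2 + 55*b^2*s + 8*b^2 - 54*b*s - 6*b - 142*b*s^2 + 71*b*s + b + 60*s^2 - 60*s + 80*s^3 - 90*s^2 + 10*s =7*b^3 + 2*b^2 - 5*b + 80*s^3 + s^2*(-142*b - 30) + s*(55*b^2 + 17*b - 50)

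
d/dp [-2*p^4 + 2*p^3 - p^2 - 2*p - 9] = -8*p^3 + 6*p^2 - 2*p - 2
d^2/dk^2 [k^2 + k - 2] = 2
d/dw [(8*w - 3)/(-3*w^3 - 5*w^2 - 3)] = (-24*w^3 - 40*w^2 + w*(8*w - 3)*(9*w + 10) - 24)/(3*w^3 + 5*w^2 + 3)^2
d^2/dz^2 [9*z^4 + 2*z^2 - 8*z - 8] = 108*z^2 + 4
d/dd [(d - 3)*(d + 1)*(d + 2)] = 3*d^2 - 7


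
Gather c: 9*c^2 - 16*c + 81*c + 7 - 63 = 9*c^2 + 65*c - 56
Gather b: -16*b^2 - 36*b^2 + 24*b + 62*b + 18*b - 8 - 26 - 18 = -52*b^2 + 104*b - 52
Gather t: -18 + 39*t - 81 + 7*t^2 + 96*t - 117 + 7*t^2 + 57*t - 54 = 14*t^2 + 192*t - 270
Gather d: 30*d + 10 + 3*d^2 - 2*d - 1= 3*d^2 + 28*d + 9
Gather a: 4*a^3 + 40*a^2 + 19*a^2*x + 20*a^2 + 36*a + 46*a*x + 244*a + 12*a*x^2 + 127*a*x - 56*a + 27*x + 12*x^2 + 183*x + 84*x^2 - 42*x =4*a^3 + a^2*(19*x + 60) + a*(12*x^2 + 173*x + 224) + 96*x^2 + 168*x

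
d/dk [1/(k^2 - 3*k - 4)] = (3 - 2*k)/(-k^2 + 3*k + 4)^2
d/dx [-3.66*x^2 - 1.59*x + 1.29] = -7.32*x - 1.59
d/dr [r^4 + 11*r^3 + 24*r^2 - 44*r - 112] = 4*r^3 + 33*r^2 + 48*r - 44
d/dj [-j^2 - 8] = -2*j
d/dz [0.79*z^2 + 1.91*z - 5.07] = 1.58*z + 1.91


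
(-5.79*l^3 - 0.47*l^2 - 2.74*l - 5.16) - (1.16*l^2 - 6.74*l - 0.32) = -5.79*l^3 - 1.63*l^2 + 4.0*l - 4.84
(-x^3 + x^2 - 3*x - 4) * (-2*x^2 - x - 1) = 2*x^5 - x^4 + 6*x^3 + 10*x^2 + 7*x + 4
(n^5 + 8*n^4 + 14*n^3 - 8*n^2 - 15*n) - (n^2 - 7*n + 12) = n^5 + 8*n^4 + 14*n^3 - 9*n^2 - 8*n - 12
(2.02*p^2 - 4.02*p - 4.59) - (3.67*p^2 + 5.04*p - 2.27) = -1.65*p^2 - 9.06*p - 2.32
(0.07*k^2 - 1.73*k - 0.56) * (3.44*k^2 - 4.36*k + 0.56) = 0.2408*k^4 - 6.2564*k^3 + 5.6556*k^2 + 1.4728*k - 0.3136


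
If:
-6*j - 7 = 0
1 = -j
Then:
No Solution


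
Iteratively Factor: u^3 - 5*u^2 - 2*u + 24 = (u - 3)*(u^2 - 2*u - 8) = (u - 3)*(u + 2)*(u - 4)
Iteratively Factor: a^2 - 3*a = (a - 3)*(a)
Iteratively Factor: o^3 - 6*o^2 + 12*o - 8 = (o - 2)*(o^2 - 4*o + 4) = (o - 2)^2*(o - 2)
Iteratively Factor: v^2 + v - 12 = (v - 3)*(v + 4)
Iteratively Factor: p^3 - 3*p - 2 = (p - 2)*(p^2 + 2*p + 1) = (p - 2)*(p + 1)*(p + 1)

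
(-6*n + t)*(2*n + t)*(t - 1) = -12*n^2*t + 12*n^2 - 4*n*t^2 + 4*n*t + t^3 - t^2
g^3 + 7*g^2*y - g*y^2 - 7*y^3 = (g - y)*(g + y)*(g + 7*y)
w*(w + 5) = w^2 + 5*w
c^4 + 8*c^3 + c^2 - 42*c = c*(c - 2)*(c + 3)*(c + 7)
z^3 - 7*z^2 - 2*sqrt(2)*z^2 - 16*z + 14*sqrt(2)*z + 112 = (z - 7)*(z - 4*sqrt(2))*(z + 2*sqrt(2))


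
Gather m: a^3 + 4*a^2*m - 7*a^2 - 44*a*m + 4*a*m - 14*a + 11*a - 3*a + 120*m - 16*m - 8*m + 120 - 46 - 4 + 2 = a^3 - 7*a^2 - 6*a + m*(4*a^2 - 40*a + 96) + 72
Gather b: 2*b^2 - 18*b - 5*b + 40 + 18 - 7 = 2*b^2 - 23*b + 51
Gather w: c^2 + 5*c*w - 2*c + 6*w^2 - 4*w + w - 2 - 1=c^2 - 2*c + 6*w^2 + w*(5*c - 3) - 3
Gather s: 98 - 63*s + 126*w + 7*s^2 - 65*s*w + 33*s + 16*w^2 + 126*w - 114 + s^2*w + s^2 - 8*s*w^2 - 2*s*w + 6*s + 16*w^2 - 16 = s^2*(w + 8) + s*(-8*w^2 - 67*w - 24) + 32*w^2 + 252*w - 32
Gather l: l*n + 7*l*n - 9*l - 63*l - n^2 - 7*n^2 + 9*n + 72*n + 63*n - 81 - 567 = l*(8*n - 72) - 8*n^2 + 144*n - 648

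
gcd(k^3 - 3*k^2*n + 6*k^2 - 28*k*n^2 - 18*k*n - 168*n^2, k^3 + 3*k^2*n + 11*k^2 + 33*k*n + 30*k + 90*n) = k + 6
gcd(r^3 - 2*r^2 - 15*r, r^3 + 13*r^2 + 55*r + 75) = r + 3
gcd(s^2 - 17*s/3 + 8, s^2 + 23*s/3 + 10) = 1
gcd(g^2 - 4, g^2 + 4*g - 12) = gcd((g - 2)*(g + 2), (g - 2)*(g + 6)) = g - 2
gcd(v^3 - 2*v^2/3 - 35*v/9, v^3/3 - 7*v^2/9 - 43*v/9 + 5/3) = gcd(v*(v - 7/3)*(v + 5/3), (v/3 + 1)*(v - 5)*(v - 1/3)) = 1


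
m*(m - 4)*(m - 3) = m^3 - 7*m^2 + 12*m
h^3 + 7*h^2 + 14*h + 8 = (h + 1)*(h + 2)*(h + 4)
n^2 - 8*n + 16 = (n - 4)^2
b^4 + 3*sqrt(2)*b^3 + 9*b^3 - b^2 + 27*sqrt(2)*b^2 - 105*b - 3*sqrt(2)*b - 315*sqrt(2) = (b - 3)*(b + 5)*(b + 7)*(b + 3*sqrt(2))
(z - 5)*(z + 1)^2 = z^3 - 3*z^2 - 9*z - 5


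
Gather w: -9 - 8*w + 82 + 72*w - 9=64*w + 64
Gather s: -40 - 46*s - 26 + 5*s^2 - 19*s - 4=5*s^2 - 65*s - 70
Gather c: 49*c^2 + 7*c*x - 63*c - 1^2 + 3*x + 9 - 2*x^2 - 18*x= 49*c^2 + c*(7*x - 63) - 2*x^2 - 15*x + 8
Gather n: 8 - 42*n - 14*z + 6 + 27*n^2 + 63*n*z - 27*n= 27*n^2 + n*(63*z - 69) - 14*z + 14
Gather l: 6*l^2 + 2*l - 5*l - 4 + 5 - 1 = 6*l^2 - 3*l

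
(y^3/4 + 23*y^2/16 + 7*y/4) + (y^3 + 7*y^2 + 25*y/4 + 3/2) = 5*y^3/4 + 135*y^2/16 + 8*y + 3/2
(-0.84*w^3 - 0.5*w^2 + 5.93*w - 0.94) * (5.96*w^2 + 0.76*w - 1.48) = -5.0064*w^5 - 3.6184*w^4 + 36.206*w^3 - 0.355599999999999*w^2 - 9.4908*w + 1.3912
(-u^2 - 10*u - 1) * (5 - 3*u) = 3*u^3 + 25*u^2 - 47*u - 5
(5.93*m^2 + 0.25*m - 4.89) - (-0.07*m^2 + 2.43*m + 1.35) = 6.0*m^2 - 2.18*m - 6.24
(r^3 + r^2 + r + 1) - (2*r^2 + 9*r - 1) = r^3 - r^2 - 8*r + 2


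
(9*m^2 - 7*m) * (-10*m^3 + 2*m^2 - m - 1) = -90*m^5 + 88*m^4 - 23*m^3 - 2*m^2 + 7*m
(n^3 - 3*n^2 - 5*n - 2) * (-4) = -4*n^3 + 12*n^2 + 20*n + 8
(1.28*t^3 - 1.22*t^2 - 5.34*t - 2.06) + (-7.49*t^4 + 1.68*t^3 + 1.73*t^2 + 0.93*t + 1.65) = -7.49*t^4 + 2.96*t^3 + 0.51*t^2 - 4.41*t - 0.41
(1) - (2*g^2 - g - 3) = -2*g^2 + g + 4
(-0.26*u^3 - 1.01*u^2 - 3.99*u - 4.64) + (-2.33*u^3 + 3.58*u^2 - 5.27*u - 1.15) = -2.59*u^3 + 2.57*u^2 - 9.26*u - 5.79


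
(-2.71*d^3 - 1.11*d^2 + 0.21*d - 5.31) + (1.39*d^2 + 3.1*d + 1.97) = -2.71*d^3 + 0.28*d^2 + 3.31*d - 3.34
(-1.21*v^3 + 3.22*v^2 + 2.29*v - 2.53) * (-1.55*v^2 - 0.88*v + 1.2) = 1.8755*v^5 - 3.9262*v^4 - 7.8351*v^3 + 5.7703*v^2 + 4.9744*v - 3.036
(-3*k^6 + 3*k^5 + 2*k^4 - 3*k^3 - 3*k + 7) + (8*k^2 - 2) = -3*k^6 + 3*k^5 + 2*k^4 - 3*k^3 + 8*k^2 - 3*k + 5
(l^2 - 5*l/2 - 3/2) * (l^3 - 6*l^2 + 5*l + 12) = l^5 - 17*l^4/2 + 37*l^3/2 + 17*l^2/2 - 75*l/2 - 18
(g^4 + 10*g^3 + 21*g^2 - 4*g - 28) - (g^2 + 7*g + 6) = g^4 + 10*g^3 + 20*g^2 - 11*g - 34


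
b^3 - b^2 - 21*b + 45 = (b - 3)^2*(b + 5)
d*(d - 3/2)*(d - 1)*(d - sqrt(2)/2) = d^4 - 5*d^3/2 - sqrt(2)*d^3/2 + 3*d^2/2 + 5*sqrt(2)*d^2/4 - 3*sqrt(2)*d/4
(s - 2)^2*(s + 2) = s^3 - 2*s^2 - 4*s + 8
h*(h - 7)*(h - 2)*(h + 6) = h^4 - 3*h^3 - 40*h^2 + 84*h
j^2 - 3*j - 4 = (j - 4)*(j + 1)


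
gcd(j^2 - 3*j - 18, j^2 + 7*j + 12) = j + 3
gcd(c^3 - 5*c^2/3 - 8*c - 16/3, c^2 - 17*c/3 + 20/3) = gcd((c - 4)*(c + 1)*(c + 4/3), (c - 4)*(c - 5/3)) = c - 4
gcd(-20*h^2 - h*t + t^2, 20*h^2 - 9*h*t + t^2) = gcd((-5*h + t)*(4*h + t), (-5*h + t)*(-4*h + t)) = -5*h + t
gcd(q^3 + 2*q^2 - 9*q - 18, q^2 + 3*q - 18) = q - 3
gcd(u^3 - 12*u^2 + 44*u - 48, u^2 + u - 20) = u - 4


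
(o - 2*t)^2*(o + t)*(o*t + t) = o^4*t - 3*o^3*t^2 + o^3*t - 3*o^2*t^2 + 4*o*t^4 + 4*t^4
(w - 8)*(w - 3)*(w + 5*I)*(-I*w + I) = -I*w^4 + 5*w^3 + 12*I*w^3 - 60*w^2 - 35*I*w^2 + 175*w + 24*I*w - 120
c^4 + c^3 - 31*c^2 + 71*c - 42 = (c - 3)*(c - 2)*(c - 1)*(c + 7)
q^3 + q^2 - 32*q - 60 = (q - 6)*(q + 2)*(q + 5)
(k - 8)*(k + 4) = k^2 - 4*k - 32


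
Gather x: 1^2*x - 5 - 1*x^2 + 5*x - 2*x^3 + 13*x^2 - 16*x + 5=-2*x^3 + 12*x^2 - 10*x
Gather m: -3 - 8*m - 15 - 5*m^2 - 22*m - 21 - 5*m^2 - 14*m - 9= -10*m^2 - 44*m - 48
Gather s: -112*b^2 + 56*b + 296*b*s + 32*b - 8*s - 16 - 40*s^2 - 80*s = -112*b^2 + 88*b - 40*s^2 + s*(296*b - 88) - 16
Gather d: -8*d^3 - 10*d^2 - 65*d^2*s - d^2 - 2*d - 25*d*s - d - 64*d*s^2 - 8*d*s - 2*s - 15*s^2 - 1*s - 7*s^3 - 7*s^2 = -8*d^3 + d^2*(-65*s - 11) + d*(-64*s^2 - 33*s - 3) - 7*s^3 - 22*s^2 - 3*s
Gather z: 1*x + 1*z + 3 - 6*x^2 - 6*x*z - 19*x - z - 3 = -6*x^2 - 6*x*z - 18*x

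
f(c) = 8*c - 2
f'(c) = 8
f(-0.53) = -6.24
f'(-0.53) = 8.00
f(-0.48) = -5.84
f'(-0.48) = 8.00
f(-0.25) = -4.00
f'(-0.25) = 8.00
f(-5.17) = -43.36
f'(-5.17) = 8.00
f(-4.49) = -37.92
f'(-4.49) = 8.00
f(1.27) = 8.16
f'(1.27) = 8.00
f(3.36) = 24.88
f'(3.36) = 8.00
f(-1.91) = -17.28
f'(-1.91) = 8.00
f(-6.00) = -50.00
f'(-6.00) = 8.00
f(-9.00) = -74.00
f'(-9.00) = 8.00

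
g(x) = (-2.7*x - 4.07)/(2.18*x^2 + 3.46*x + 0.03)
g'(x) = (-4.36*x - 3.46)*(-2.7*x - 4.07)/(2.18*x^2 + 3.46*x + 0.03)^2 - 2.7/(2.18*x^2 + 3.46*x + 0.03)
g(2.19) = -0.55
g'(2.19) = 0.25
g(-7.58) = 0.17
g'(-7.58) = 0.02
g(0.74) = -1.60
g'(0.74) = 2.12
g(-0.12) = 10.59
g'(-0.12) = 95.51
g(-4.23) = 0.30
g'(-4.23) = 0.07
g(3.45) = -0.35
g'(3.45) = 0.10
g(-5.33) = 0.24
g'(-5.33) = 0.05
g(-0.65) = 1.78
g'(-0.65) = 2.94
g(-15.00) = 0.08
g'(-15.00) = 0.01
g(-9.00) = 0.14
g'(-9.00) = 0.02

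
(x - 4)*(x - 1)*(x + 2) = x^3 - 3*x^2 - 6*x + 8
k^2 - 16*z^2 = (k - 4*z)*(k + 4*z)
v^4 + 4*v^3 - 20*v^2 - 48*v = v*(v - 4)*(v + 2)*(v + 6)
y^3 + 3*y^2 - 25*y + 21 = (y - 3)*(y - 1)*(y + 7)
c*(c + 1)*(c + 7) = c^3 + 8*c^2 + 7*c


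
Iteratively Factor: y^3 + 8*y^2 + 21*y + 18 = (y + 3)*(y^2 + 5*y + 6) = (y + 3)^2*(y + 2)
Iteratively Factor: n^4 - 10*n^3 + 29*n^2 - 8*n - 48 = (n + 1)*(n^3 - 11*n^2 + 40*n - 48) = (n - 4)*(n + 1)*(n^2 - 7*n + 12) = (n - 4)*(n - 3)*(n + 1)*(n - 4)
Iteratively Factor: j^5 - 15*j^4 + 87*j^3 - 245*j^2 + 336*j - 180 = (j - 2)*(j^4 - 13*j^3 + 61*j^2 - 123*j + 90) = (j - 3)*(j - 2)*(j^3 - 10*j^2 + 31*j - 30) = (j - 3)^2*(j - 2)*(j^2 - 7*j + 10) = (j - 3)^2*(j - 2)^2*(j - 5)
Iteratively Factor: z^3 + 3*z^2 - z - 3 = (z - 1)*(z^2 + 4*z + 3) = (z - 1)*(z + 1)*(z + 3)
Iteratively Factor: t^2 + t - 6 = (t + 3)*(t - 2)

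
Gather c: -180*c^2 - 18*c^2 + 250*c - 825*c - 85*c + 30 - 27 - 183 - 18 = -198*c^2 - 660*c - 198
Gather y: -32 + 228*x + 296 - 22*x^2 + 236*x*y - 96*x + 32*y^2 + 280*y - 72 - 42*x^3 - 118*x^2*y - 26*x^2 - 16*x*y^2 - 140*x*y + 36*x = -42*x^3 - 48*x^2 + 168*x + y^2*(32 - 16*x) + y*(-118*x^2 + 96*x + 280) + 192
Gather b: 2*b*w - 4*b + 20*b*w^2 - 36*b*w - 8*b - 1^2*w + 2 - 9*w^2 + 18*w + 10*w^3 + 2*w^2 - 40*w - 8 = b*(20*w^2 - 34*w - 12) + 10*w^3 - 7*w^2 - 23*w - 6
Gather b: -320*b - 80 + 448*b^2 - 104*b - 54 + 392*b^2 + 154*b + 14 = 840*b^2 - 270*b - 120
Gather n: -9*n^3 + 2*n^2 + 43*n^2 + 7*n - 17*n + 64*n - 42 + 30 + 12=-9*n^3 + 45*n^2 + 54*n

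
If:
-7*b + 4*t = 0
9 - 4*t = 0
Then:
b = 9/7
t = 9/4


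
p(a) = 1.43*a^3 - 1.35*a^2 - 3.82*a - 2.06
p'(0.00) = -3.82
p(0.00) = -2.06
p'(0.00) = -3.82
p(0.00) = -2.06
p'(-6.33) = 185.17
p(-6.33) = -394.67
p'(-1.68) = 12.82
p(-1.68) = -6.23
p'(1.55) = 2.30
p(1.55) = -5.90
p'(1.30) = -0.08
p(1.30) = -6.17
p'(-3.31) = 52.12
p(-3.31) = -56.07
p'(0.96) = -2.46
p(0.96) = -5.71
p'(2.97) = 26.00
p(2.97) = 12.15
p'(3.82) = 48.47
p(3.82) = 43.36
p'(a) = 4.29*a^2 - 2.7*a - 3.82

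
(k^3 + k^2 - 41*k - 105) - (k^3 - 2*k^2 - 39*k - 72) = 3*k^2 - 2*k - 33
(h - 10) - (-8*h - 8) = 9*h - 2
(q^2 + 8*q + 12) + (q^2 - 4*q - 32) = 2*q^2 + 4*q - 20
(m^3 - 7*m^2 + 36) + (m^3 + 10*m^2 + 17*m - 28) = 2*m^3 + 3*m^2 + 17*m + 8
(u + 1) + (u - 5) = 2*u - 4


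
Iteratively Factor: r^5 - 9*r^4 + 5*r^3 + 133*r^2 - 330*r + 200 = (r + 4)*(r^4 - 13*r^3 + 57*r^2 - 95*r + 50) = (r - 5)*(r + 4)*(r^3 - 8*r^2 + 17*r - 10) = (r - 5)*(r - 1)*(r + 4)*(r^2 - 7*r + 10) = (r - 5)^2*(r - 1)*(r + 4)*(r - 2)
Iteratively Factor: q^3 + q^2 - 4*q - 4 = (q + 2)*(q^2 - q - 2) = (q + 1)*(q + 2)*(q - 2)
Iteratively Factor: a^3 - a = (a + 1)*(a^2 - a) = a*(a + 1)*(a - 1)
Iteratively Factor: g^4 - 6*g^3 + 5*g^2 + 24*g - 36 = (g - 3)*(g^3 - 3*g^2 - 4*g + 12) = (g - 3)*(g - 2)*(g^2 - g - 6) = (g - 3)*(g - 2)*(g + 2)*(g - 3)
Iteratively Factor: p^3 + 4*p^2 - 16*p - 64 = (p + 4)*(p^2 - 16) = (p + 4)^2*(p - 4)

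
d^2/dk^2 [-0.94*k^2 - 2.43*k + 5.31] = -1.88000000000000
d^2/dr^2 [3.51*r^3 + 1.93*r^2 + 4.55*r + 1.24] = 21.06*r + 3.86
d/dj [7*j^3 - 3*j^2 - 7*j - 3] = 21*j^2 - 6*j - 7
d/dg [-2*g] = -2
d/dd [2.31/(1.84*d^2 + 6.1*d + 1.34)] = (-8.5008*d - 14.091)/(1.84*d^2 + 6.1*d + 1.34)^2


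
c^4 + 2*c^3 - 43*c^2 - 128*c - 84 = (c - 7)*(c + 1)*(c + 2)*(c + 6)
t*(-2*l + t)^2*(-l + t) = -4*l^3*t + 8*l^2*t^2 - 5*l*t^3 + t^4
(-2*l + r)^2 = 4*l^2 - 4*l*r + r^2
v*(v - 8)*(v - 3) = v^3 - 11*v^2 + 24*v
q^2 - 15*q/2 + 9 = (q - 6)*(q - 3/2)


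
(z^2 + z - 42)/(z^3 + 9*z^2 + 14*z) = (z - 6)/(z*(z + 2))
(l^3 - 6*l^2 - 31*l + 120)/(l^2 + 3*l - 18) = (l^2 - 3*l - 40)/(l + 6)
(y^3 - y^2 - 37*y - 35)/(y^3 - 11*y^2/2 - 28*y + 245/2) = 2*(y + 1)/(2*y - 7)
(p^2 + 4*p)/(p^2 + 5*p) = (p + 4)/(p + 5)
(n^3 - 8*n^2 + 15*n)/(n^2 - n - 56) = n*(-n^2 + 8*n - 15)/(-n^2 + n + 56)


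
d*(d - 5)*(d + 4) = d^3 - d^2 - 20*d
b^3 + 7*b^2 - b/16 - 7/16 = (b - 1/4)*(b + 1/4)*(b + 7)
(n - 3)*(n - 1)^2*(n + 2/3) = n^4 - 13*n^3/3 + 11*n^2/3 + 5*n/3 - 2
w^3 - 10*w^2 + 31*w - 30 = (w - 5)*(w - 3)*(w - 2)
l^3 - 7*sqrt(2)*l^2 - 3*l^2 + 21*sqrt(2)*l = l*(l - 3)*(l - 7*sqrt(2))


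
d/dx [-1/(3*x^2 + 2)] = 6*x/(3*x^2 + 2)^2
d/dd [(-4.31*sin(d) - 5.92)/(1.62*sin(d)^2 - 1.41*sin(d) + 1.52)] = (6.9822*sin(d)^2 + 19.1808*sin(d) - 14.8984)*cos(d)/(2.6244*sin(d)^4 - 4.5684*sin(d)^3 + 6.9129*sin(d)^2 - 4.2864*sin(d) + 2.3104)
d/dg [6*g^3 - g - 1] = 18*g^2 - 1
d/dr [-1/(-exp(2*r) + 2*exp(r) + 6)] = 2*(1 - exp(r))*exp(r)/(-exp(2*r) + 2*exp(r) + 6)^2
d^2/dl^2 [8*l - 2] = 0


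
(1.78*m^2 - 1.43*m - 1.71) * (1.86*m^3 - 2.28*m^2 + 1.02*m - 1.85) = 3.3108*m^5 - 6.7182*m^4 + 1.8954*m^3 - 0.8528*m^2 + 0.9013*m + 3.1635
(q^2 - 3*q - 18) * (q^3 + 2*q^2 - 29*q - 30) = q^5 - q^4 - 53*q^3 + 21*q^2 + 612*q + 540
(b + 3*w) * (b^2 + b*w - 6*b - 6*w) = b^3 + 4*b^2*w - 6*b^2 + 3*b*w^2 - 24*b*w - 18*w^2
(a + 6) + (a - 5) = 2*a + 1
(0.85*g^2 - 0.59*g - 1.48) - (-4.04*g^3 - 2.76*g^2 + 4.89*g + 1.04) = 4.04*g^3 + 3.61*g^2 - 5.48*g - 2.52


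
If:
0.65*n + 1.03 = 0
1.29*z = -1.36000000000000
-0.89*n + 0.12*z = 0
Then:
No Solution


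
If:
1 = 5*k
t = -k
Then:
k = 1/5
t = -1/5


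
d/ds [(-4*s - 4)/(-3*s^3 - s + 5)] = 4*(3*s^3 + s - (s + 1)*(9*s^2 + 1) - 5)/(3*s^3 + s - 5)^2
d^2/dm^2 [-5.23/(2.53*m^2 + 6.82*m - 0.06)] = (66.953414*m^2 + 180.483116*m - 5.23*(5.06*m + 6.82)*(10.12*m + 13.64) - 1.587828)/(2.53*m^2 + 6.82*m - 0.06)^3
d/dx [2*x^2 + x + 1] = 4*x + 1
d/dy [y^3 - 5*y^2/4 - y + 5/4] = 3*y^2 - 5*y/2 - 1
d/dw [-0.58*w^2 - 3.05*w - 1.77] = -1.16*w - 3.05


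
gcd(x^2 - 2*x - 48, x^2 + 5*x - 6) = x + 6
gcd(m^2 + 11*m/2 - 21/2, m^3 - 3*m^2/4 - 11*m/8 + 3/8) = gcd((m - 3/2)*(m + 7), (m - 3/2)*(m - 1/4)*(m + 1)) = m - 3/2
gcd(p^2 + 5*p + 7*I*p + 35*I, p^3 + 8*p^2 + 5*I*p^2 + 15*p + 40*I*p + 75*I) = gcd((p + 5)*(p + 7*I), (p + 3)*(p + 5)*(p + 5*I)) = p + 5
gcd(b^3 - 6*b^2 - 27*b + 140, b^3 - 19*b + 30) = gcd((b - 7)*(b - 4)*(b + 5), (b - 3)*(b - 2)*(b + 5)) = b + 5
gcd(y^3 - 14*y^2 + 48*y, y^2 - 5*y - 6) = y - 6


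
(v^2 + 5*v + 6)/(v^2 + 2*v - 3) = (v + 2)/(v - 1)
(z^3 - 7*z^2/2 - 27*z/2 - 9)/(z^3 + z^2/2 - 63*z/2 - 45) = (z + 1)/(z + 5)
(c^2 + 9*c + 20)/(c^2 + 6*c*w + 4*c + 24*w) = (c + 5)/(c + 6*w)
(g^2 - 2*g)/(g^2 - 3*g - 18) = g*(2 - g)/(-g^2 + 3*g + 18)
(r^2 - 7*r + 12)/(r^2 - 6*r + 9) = (r - 4)/(r - 3)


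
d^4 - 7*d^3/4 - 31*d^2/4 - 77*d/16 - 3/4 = (d - 4)*(d + 1/4)*(d + 1/2)*(d + 3/2)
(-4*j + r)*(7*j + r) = -28*j^2 + 3*j*r + r^2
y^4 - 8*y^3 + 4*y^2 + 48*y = y*(y - 6)*(y - 4)*(y + 2)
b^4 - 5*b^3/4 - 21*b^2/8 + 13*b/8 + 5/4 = (b - 2)*(b - 1)*(b + 1/2)*(b + 5/4)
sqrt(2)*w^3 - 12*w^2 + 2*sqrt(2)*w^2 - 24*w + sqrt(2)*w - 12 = (w + 1)*(w - 6*sqrt(2))*(sqrt(2)*w + sqrt(2))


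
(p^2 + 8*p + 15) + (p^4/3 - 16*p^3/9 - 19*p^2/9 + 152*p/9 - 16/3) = p^4/3 - 16*p^3/9 - 10*p^2/9 + 224*p/9 + 29/3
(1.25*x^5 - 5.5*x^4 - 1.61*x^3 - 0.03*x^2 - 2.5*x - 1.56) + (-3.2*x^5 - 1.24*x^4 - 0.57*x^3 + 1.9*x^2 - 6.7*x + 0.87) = -1.95*x^5 - 6.74*x^4 - 2.18*x^3 + 1.87*x^2 - 9.2*x - 0.69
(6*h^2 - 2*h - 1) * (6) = 36*h^2 - 12*h - 6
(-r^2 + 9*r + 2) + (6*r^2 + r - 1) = 5*r^2 + 10*r + 1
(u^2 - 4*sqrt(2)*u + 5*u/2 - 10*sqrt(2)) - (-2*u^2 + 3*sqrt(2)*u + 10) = 3*u^2 - 7*sqrt(2)*u + 5*u/2 - 10*sqrt(2) - 10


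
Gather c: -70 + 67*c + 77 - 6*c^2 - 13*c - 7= -6*c^2 + 54*c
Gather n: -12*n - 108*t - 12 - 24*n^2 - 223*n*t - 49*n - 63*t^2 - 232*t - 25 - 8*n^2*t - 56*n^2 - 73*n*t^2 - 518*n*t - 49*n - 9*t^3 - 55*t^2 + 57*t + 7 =n^2*(-8*t - 80) + n*(-73*t^2 - 741*t - 110) - 9*t^3 - 118*t^2 - 283*t - 30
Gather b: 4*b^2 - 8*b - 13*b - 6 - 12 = 4*b^2 - 21*b - 18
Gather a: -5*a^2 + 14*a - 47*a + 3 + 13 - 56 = -5*a^2 - 33*a - 40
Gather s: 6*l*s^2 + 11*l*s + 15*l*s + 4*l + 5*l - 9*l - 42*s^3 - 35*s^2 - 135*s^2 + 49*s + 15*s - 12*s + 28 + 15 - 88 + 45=-42*s^3 + s^2*(6*l - 170) + s*(26*l + 52)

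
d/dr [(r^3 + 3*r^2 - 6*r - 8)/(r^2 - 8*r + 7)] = (r^4 - 16*r^3 + 3*r^2 + 58*r - 106)/(r^4 - 16*r^3 + 78*r^2 - 112*r + 49)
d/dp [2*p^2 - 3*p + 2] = 4*p - 3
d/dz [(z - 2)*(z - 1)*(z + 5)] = 3*z^2 + 4*z - 13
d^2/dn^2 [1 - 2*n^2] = -4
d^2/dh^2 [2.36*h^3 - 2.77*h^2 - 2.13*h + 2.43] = 14.16*h - 5.54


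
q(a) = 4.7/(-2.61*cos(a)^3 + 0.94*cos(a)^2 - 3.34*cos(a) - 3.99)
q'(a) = 4.7*(-7.83*sin(a)*cos(a)^2 + 1.88*sin(a)*cos(a) - 3.34*sin(a))/(-2.61*cos(a)^3 + 0.94*cos(a)^2 - 3.34*cos(a) - 3.99)^2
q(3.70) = 4.23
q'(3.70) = 21.32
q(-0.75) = -0.68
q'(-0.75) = 0.41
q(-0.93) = -0.76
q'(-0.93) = 0.49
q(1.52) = -1.13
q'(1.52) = -0.89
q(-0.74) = -0.67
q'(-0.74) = 0.40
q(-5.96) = -0.55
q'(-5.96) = -0.18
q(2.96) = 1.75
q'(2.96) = -1.50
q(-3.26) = 1.67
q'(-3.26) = -0.91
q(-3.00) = 1.70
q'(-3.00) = 1.11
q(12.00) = -0.61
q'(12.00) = 0.31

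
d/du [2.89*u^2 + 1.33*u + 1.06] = 5.78*u + 1.33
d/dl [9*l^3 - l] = 27*l^2 - 1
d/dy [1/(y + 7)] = -1/(y + 7)^2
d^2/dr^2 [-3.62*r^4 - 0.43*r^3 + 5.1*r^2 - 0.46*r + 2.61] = -43.44*r^2 - 2.58*r + 10.2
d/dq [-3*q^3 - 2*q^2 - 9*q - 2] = -9*q^2 - 4*q - 9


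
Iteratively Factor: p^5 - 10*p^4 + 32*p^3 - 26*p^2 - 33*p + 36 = (p - 3)*(p^4 - 7*p^3 + 11*p^2 + 7*p - 12) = (p - 3)^2*(p^3 - 4*p^2 - p + 4) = (p - 3)^2*(p - 1)*(p^2 - 3*p - 4) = (p - 3)^2*(p - 1)*(p + 1)*(p - 4)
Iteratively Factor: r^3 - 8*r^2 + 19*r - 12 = (r - 1)*(r^2 - 7*r + 12) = (r - 3)*(r - 1)*(r - 4)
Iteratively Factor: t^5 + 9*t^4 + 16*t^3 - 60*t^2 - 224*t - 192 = (t - 3)*(t^4 + 12*t^3 + 52*t^2 + 96*t + 64) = (t - 3)*(t + 4)*(t^3 + 8*t^2 + 20*t + 16) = (t - 3)*(t + 4)^2*(t^2 + 4*t + 4) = (t - 3)*(t + 2)*(t + 4)^2*(t + 2)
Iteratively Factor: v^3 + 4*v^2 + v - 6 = (v - 1)*(v^2 + 5*v + 6) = (v - 1)*(v + 3)*(v + 2)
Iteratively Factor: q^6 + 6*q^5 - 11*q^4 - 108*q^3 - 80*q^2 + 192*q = (q + 4)*(q^5 + 2*q^4 - 19*q^3 - 32*q^2 + 48*q) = (q + 4)^2*(q^4 - 2*q^3 - 11*q^2 + 12*q) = (q - 4)*(q + 4)^2*(q^3 + 2*q^2 - 3*q) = (q - 4)*(q + 3)*(q + 4)^2*(q^2 - q) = q*(q - 4)*(q + 3)*(q + 4)^2*(q - 1)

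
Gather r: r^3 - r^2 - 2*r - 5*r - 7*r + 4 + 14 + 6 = r^3 - r^2 - 14*r + 24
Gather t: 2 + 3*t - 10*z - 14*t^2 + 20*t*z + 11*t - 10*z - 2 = -14*t^2 + t*(20*z + 14) - 20*z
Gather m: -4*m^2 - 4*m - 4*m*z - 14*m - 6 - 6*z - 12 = -4*m^2 + m*(-4*z - 18) - 6*z - 18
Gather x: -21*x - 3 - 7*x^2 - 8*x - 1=-7*x^2 - 29*x - 4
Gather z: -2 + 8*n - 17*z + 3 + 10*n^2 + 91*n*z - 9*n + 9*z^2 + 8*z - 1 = 10*n^2 - n + 9*z^2 + z*(91*n - 9)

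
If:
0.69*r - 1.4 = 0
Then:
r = 2.03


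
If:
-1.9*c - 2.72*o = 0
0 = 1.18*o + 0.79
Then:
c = 0.96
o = -0.67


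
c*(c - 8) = c^2 - 8*c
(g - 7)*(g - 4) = g^2 - 11*g + 28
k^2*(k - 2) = k^3 - 2*k^2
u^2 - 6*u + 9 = (u - 3)^2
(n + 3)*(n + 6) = n^2 + 9*n + 18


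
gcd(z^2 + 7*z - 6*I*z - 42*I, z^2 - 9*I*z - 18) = z - 6*I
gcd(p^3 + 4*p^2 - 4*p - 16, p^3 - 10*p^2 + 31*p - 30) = p - 2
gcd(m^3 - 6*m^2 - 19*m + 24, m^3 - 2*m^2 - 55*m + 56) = m^2 - 9*m + 8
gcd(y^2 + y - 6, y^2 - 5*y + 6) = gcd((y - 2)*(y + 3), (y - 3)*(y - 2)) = y - 2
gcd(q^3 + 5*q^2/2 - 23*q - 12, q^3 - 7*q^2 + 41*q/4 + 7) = q^2 - 7*q/2 - 2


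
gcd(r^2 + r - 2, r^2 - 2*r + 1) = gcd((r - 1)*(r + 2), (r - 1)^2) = r - 1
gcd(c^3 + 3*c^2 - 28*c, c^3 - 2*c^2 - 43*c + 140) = c^2 + 3*c - 28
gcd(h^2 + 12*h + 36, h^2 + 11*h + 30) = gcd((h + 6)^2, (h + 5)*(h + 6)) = h + 6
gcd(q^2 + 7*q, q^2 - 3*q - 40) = 1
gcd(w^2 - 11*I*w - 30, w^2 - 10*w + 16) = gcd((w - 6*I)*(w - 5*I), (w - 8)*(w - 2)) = 1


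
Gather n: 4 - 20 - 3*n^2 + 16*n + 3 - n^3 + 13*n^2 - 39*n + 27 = -n^3 + 10*n^2 - 23*n + 14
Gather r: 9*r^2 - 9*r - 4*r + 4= 9*r^2 - 13*r + 4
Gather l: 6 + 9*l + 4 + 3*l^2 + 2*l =3*l^2 + 11*l + 10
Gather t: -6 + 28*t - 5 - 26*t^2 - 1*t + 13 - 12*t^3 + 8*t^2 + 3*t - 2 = -12*t^3 - 18*t^2 + 30*t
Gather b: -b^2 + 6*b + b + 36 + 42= -b^2 + 7*b + 78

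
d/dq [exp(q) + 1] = exp(q)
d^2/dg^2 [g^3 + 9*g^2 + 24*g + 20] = 6*g + 18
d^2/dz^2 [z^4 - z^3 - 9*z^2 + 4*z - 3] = 12*z^2 - 6*z - 18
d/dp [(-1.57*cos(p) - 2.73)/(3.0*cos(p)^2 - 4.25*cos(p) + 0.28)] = (-4.71*cos(p)^2 - 16.38*cos(p) + 12.0421)*sin(p)/(9.0*cos(p)^4 - 25.5*cos(p)^3 + 19.7425*cos(p)^2 - 2.38*cos(p) + 0.0784)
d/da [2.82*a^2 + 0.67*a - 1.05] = 5.64*a + 0.67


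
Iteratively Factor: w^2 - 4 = (w - 2)*(w + 2)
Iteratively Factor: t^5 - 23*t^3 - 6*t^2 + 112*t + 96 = (t + 1)*(t^4 - t^3 - 22*t^2 + 16*t + 96) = (t + 1)*(t + 4)*(t^3 - 5*t^2 - 2*t + 24) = (t - 4)*(t + 1)*(t + 4)*(t^2 - t - 6) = (t - 4)*(t - 3)*(t + 1)*(t + 4)*(t + 2)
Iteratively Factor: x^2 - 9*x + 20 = (x - 5)*(x - 4)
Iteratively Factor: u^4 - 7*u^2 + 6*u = (u + 3)*(u^3 - 3*u^2 + 2*u) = u*(u + 3)*(u^2 - 3*u + 2) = u*(u - 2)*(u + 3)*(u - 1)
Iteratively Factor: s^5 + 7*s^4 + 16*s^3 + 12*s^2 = (s + 2)*(s^4 + 5*s^3 + 6*s^2) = (s + 2)*(s + 3)*(s^3 + 2*s^2) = s*(s + 2)*(s + 3)*(s^2 + 2*s) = s*(s + 2)^2*(s + 3)*(s)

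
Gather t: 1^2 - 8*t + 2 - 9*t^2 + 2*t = -9*t^2 - 6*t + 3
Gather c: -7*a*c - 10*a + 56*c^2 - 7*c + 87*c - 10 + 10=-10*a + 56*c^2 + c*(80 - 7*a)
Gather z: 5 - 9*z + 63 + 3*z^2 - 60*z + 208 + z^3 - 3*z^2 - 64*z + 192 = z^3 - 133*z + 468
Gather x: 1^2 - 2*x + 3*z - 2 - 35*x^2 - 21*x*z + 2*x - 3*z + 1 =-35*x^2 - 21*x*z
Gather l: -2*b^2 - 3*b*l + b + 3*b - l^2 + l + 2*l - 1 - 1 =-2*b^2 + 4*b - l^2 + l*(3 - 3*b) - 2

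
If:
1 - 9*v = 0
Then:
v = 1/9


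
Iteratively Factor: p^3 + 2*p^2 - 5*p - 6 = (p + 1)*(p^2 + p - 6) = (p - 2)*(p + 1)*(p + 3)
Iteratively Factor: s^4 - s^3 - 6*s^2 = (s - 3)*(s^3 + 2*s^2) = (s - 3)*(s + 2)*(s^2) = s*(s - 3)*(s + 2)*(s)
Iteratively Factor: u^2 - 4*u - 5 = (u + 1)*(u - 5)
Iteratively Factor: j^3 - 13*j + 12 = (j + 4)*(j^2 - 4*j + 3) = (j - 3)*(j + 4)*(j - 1)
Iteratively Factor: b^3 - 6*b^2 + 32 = (b - 4)*(b^2 - 2*b - 8) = (b - 4)^2*(b + 2)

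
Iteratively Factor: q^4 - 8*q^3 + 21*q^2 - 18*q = (q - 2)*(q^3 - 6*q^2 + 9*q) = (q - 3)*(q - 2)*(q^2 - 3*q) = q*(q - 3)*(q - 2)*(q - 3)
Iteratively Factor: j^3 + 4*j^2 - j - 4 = (j - 1)*(j^2 + 5*j + 4) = (j - 1)*(j + 1)*(j + 4)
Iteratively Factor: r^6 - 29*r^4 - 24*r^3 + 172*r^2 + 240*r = (r)*(r^5 - 29*r^3 - 24*r^2 + 172*r + 240) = r*(r + 2)*(r^4 - 2*r^3 - 25*r^2 + 26*r + 120) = r*(r + 2)^2*(r^3 - 4*r^2 - 17*r + 60) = r*(r + 2)^2*(r + 4)*(r^2 - 8*r + 15) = r*(r - 3)*(r + 2)^2*(r + 4)*(r - 5)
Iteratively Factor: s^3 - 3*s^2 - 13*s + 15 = (s - 5)*(s^2 + 2*s - 3) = (s - 5)*(s + 3)*(s - 1)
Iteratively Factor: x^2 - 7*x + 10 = (x - 5)*(x - 2)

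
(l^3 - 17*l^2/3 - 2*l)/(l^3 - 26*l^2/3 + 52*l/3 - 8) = l*(3*l + 1)/(3*l^2 - 8*l + 4)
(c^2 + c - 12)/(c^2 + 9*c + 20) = (c - 3)/(c + 5)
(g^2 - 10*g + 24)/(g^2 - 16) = (g - 6)/(g + 4)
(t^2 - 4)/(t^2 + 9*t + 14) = (t - 2)/(t + 7)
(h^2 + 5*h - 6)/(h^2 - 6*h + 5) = (h + 6)/(h - 5)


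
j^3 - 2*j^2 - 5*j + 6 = (j - 3)*(j - 1)*(j + 2)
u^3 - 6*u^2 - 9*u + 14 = (u - 7)*(u - 1)*(u + 2)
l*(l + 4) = l^2 + 4*l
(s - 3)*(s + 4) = s^2 + s - 12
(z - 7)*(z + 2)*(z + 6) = z^3 + z^2 - 44*z - 84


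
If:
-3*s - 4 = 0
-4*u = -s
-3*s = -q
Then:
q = -4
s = -4/3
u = -1/3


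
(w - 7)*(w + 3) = w^2 - 4*w - 21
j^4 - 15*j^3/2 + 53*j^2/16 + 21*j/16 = j*(j - 7)*(j - 3/4)*(j + 1/4)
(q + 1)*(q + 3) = q^2 + 4*q + 3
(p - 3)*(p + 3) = p^2 - 9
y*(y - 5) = y^2 - 5*y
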